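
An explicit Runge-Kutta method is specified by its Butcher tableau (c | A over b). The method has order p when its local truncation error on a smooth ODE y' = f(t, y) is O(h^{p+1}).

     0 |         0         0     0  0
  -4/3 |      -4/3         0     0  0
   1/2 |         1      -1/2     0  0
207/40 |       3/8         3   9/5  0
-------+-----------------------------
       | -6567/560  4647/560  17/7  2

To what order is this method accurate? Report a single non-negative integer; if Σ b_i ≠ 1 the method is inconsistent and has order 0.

b = (-6567/560, 4647/560, 17/7, 2)
c = (0, -4/3, 1/2, 207/40)
Ac = (0, 0, 2/3, -31/10)
Σ b_i: (-6567/560)·1 + 4647/560·1 + 17/7·1 + 2·1 = 1 ✓
b·c: 4647/560·(-4/3) + 17/7·1/2 + 2·207/40 = 1/2 ✓
b·c²: 4647/560·16/9 + 17/7·1/4 + 2·42849/1600 = 1157869/16800 ≠ 1/3 ⇒ order 2.
b·Ac: 17/7·2/3 + 2·(-31/10) = -481/105 ≠ 1/6

2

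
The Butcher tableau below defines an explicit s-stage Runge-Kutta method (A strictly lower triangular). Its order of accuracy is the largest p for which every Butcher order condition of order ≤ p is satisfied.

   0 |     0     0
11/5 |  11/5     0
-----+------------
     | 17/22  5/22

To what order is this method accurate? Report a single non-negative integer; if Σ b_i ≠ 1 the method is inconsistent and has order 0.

b = (17/22, 5/22)
c = (0, 11/5)
Σ b_i: 17/22·1 + 5/22·1 = 1 ✓
b·c: 5/22·11/5 = 1/2 ✓; 2 stages ⇒ order 2.

2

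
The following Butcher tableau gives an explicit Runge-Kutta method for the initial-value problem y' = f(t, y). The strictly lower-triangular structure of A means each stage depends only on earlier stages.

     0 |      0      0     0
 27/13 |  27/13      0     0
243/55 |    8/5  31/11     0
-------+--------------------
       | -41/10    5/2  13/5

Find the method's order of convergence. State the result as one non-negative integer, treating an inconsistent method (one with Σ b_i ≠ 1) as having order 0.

b = (-41/10, 5/2, 13/5)
c = (0, 27/13, 243/55)
Ac = (0, 0, 837/143)
Σ b_i: (-41/10)·1 + 5/2·1 + 13/5·1 = 1 ✓
b·c: 5/2·27/13 + 13/5·243/55 = 119259/7150 ≠ 1/2 ⇒ order 1.

1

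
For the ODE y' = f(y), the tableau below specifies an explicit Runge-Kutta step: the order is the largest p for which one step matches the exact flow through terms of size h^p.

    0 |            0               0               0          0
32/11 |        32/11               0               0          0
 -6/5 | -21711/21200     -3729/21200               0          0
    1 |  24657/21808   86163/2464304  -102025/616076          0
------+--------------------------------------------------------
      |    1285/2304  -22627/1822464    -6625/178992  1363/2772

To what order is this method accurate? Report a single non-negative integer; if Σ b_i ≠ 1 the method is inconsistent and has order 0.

4

b = (1285/2304, -22627/1822464, -6625/178992, 1363/2772)
c = (0, 32/11, -6/5, 1)
Ac = (0, 0, -678/1325, 819/2726)
Σ b_i: 1285/2304·1 + (-22627/1822464)·1 + (-6625/178992)·1 + 1363/2772·1 = 1 ✓
b·c: (-22627/1822464)·32/11 + (-6625/178992)·(-6/5) + 1363/2772·1 = 1/2 ✓
b·c²: (-22627/1822464)·1024/121 + (-6625/178992)·36/25 + 1363/2772·1 = 1/3 ✓
b·Ac: (-6625/178992)·(-678/1325) + 1363/2772·819/2726 = 1/6 ✓
b·c³: (-22627/1822464)·32768/1331 + (-6625/178992)·(-216/125) + 1363/2772·1 = 1/4 ✓
b·(c∘Ac): (-6625/178992)·4068/6625 + 1363/2772·819/2726 = 1/8 ✓
b·Ac²: (-6625/178992)·(-21696/14575) + 1363/2772·861/14993 = 1/12 ✓
b·A²c: 1363/2772·231/2726 = 1/24 ✓; 4 stages ⇒ order 4.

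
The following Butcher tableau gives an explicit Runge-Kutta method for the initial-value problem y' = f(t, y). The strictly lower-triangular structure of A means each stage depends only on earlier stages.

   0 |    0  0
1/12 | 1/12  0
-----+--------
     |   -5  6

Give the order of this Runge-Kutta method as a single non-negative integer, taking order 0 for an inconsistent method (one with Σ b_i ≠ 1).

b = (-5, 6)
c = (0, 1/12)
Σ b_i: (-5)·1 + 6·1 = 1 ✓
b·c: 6·1/12 = 1/2 ✓; 2 stages ⇒ order 2.

2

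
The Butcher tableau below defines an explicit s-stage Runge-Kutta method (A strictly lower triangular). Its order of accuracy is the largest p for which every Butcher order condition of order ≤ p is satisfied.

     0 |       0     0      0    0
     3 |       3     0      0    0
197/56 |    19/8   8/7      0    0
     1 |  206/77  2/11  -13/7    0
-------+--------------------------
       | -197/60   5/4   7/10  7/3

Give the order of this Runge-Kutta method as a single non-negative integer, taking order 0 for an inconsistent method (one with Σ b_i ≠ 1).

1

b = (-197/60, 5/4, 7/10, 7/3)
c = (0, 3, 197/56, 1)
Ac = (0, 0, 24/7, -25819/4312)
Σ b_i: (-197/60)·1 + 5/4·1 + 7/10·1 + 7/3·1 = 1 ✓
b·c: 5/4·3 + 7/10·197/56 + 7/3·1 = 2051/240 ≠ 1/2 ⇒ order 1.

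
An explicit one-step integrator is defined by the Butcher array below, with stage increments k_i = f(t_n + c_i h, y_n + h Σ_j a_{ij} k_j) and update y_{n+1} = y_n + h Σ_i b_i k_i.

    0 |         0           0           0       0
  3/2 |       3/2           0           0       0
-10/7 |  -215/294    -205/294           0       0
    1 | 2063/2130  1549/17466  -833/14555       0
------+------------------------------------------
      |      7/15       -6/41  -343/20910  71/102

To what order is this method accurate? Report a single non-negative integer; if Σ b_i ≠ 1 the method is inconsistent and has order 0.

b = (7/15, -6/41, -343/20910, 71/102)
c = (0, 3/2, -10/7, 1)
Ac = (0, 0, -205/196, 61/284)
Σ b_i: 7/15·1 + (-6/41)·1 + (-343/20910)·1 + 71/102·1 = 1 ✓
b·c: (-6/41)·3/2 + (-343/20910)·(-10/7) + 71/102·1 = 1/2 ✓
b·c²: (-6/41)·9/4 + (-343/20910)·100/49 + 71/102·1 = 1/3 ✓
b·Ac: (-343/20910)·(-205/196) + 71/102·61/284 = 1/6 ✓
b·c³: (-6/41)·27/8 + (-343/20910)·(-1000/343) + 71/102·1 = 1/4 ✓
b·(c∘Ac): (-343/20910)·1025/686 + 71/102·61/284 = 1/8 ✓
b·Ac²: (-343/20910)·(-615/392) + 71/102·47/568 = 1/12 ✓
b·A²c: 71/102·17/284 = 1/24 ✓; 4 stages ⇒ order 4.

4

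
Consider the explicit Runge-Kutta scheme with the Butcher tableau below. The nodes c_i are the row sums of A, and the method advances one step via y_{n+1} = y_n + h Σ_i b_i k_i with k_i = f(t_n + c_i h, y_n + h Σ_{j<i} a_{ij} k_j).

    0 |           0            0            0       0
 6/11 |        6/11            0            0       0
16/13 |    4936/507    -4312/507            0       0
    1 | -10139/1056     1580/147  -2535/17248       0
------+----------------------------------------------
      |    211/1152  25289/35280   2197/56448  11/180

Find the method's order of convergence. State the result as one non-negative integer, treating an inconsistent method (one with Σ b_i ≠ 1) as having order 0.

4

b = (211/1152, 25289/35280, 2197/56448, 11/180)
c = (0, 6/11, 16/13, 1)
Ac = (0, 0, -784/169, 125/22)
Σ b_i: 211/1152·1 + 25289/35280·1 + 2197/56448·1 + 11/180·1 = 1 ✓
b·c: 25289/35280·6/11 + 2197/56448·16/13 + 11/180·1 = 1/2 ✓
b·c²: 25289/35280·36/121 + 2197/56448·256/169 + 11/180·1 = 1/3 ✓
b·Ac: 2197/56448·(-784/169) + 11/180·125/22 = 1/6 ✓
b·c³: 25289/35280·216/1331 + 2197/56448·4096/2197 + 11/180·1 = 1/4 ✓
b·(c∘Ac): 2197/56448·(-12544/2197) + 11/180·125/22 = 1/8 ✓
b·Ac²: 2197/56448·(-4704/1859) + 11/180·360/121 = 1/12 ✓
b·A²c: 11/180·15/22 = 1/24 ✓; 4 stages ⇒ order 4.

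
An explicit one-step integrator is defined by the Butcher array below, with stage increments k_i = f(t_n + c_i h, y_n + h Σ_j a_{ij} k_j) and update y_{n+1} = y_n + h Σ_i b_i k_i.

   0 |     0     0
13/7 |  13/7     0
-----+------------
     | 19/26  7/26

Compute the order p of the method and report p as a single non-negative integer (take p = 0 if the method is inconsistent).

2

b = (19/26, 7/26)
c = (0, 13/7)
Σ b_i: 19/26·1 + 7/26·1 = 1 ✓
b·c: 7/26·13/7 = 1/2 ✓; 2 stages ⇒ order 2.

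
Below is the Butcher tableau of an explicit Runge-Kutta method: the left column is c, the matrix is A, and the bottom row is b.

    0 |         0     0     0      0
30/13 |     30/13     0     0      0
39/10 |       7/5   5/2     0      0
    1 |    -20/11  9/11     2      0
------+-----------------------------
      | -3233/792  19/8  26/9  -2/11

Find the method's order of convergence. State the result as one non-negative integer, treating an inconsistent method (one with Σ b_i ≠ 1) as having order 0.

1

b = (-3233/792, 19/8, 26/9, -2/11)
c = (0, 30/13, 39/10, 1)
Ac = (0, 0, 75/13, 6927/715)
Σ b_i: (-3233/792)·1 + 19/8·1 + 26/9·1 + (-2/11)·1 = 1 ✓
b·c: 19/8·30/13 + 26/9·39/10 + (-2/11)·1 = 142133/8580 ≠ 1/2 ⇒ order 1.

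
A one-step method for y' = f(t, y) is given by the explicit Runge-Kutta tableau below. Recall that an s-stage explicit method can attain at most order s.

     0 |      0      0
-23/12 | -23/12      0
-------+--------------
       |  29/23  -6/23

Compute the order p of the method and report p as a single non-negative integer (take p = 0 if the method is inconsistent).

2

b = (29/23, -6/23)
c = (0, -23/12)
Σ b_i: 29/23·1 + (-6/23)·1 = 1 ✓
b·c: (-6/23)·(-23/12) = 1/2 ✓; 2 stages ⇒ order 2.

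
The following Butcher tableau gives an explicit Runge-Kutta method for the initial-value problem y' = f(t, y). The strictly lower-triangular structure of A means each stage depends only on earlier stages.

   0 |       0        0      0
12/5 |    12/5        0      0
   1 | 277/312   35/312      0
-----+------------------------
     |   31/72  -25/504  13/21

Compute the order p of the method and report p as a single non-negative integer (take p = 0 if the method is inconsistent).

b = (31/72, -25/504, 13/21)
c = (0, 12/5, 1)
Ac = (0, 0, 7/26)
Σ b_i: 31/72·1 + (-25/504)·1 + 13/21·1 = 1 ✓
b·c: (-25/504)·12/5 + 13/21·1 = 1/2 ✓
b·c²: (-25/504)·144/25 + 13/21·1 = 1/3 ✓
b·Ac: 13/21·7/26 = 1/6 ✓; 3 stages ⇒ order 3.

3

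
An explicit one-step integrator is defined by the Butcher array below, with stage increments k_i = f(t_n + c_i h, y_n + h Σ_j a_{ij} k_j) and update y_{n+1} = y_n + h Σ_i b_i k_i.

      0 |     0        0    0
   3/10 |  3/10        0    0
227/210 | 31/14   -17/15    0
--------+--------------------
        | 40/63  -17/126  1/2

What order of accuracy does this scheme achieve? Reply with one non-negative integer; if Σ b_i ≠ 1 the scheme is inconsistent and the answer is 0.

2

b = (40/63, -17/126, 1/2)
c = (0, 3/10, 227/210)
Ac = (0, 0, -17/50)
Σ b_i: 40/63·1 + (-17/126)·1 + 1/2·1 = 1 ✓
b·c: (-17/126)·3/10 + 1/2·227/210 = 1/2 ✓
b·c²: (-17/126)·9/100 + 1/2·51529/44100 = 25229/44100 ≠ 1/3 ⇒ order 2.
b·Ac: 1/2·(-17/50) = -17/100 ≠ 1/6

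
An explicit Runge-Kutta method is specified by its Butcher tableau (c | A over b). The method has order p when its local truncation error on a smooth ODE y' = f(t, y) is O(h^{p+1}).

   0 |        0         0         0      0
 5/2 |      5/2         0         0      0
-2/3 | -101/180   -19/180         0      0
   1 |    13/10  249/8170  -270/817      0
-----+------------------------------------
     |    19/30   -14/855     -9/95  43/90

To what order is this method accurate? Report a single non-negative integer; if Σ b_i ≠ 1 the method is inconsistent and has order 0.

4

b = (19/30, -14/855, -9/95, 43/90)
c = (0, 5/2, -2/3, 1)
Ac = (0, 0, -19/72, 51/172)
Σ b_i: 19/30·1 + (-14/855)·1 + (-9/95)·1 + 43/90·1 = 1 ✓
b·c: (-14/855)·5/2 + (-9/95)·(-2/3) + 43/90·1 = 1/2 ✓
b·c²: (-14/855)·25/4 + (-9/95)·4/9 + 43/90·1 = 1/3 ✓
b·Ac: (-9/95)·(-19/72) + 43/90·51/172 = 1/6 ✓
b·c³: (-14/855)·125/8 + (-9/95)·(-8/27) + 43/90·1 = 1/4 ✓
b·(c∘Ac): (-9/95)·19/108 + 43/90·51/172 = 1/8 ✓
b·Ac²: (-9/95)·(-95/144) + 43/90·15/344 = 1/12 ✓
b·A²c: 43/90·15/172 = 1/24 ✓; 4 stages ⇒ order 4.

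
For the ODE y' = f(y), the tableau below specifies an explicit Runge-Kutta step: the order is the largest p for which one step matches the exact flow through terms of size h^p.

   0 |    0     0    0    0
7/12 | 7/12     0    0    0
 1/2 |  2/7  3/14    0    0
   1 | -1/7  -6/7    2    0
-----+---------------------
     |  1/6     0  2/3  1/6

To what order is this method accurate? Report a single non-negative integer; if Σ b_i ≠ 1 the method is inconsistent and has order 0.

b = (1/6, 0, 2/3, 1/6)
c = (0, 7/12, 1/2, 1)
Ac = (0, 0, 1/8, 1/2)
Σ b_i: 1/6·1 + 2/3·1 + 1/6·1 = 1 ✓
b·c: 2/3·1/2 + 1/6·1 = 1/2 ✓
b·c²: 2/3·1/4 + 1/6·1 = 1/3 ✓
b·Ac: 2/3·1/8 + 1/6·1/2 = 1/6 ✓
b·c³: 2/3·1/8 + 1/6·1 = 1/4 ✓
b·(c∘Ac): 2/3·1/16 + 1/6·1/2 = 1/8 ✓
b·Ac²: 2/3·7/96 + 1/6·5/24 = 1/12 ✓
b·A²c: 1/6·1/4 = 1/24 ✓; 4 stages ⇒ order 4.

4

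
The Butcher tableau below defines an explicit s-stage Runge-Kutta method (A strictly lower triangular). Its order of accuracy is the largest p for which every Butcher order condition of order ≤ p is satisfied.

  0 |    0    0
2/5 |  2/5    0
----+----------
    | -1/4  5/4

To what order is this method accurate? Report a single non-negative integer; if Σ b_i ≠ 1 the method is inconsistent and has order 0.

2

b = (-1/4, 5/4)
c = (0, 2/5)
Σ b_i: (-1/4)·1 + 5/4·1 = 1 ✓
b·c: 5/4·2/5 = 1/2 ✓; 2 stages ⇒ order 2.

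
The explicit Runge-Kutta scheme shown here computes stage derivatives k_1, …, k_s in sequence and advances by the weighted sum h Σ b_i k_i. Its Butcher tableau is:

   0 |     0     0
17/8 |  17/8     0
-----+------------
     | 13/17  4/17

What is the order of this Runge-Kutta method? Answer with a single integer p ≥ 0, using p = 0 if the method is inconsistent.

b = (13/17, 4/17)
c = (0, 17/8)
Σ b_i: 13/17·1 + 4/17·1 = 1 ✓
b·c: 4/17·17/8 = 1/2 ✓; 2 stages ⇒ order 2.

2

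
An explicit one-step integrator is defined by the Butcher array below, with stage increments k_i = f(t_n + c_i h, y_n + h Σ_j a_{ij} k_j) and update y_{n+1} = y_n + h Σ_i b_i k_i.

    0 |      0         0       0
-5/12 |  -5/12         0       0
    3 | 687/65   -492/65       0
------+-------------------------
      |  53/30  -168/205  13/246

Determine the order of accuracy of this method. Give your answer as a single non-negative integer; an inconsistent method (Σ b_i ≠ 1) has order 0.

b = (53/30, -168/205, 13/246)
c = (0, -5/12, 3)
Ac = (0, 0, 41/13)
Σ b_i: 53/30·1 + (-168/205)·1 + 13/246·1 = 1 ✓
b·c: (-168/205)·(-5/12) + 13/246·3 = 1/2 ✓
b·c²: (-168/205)·25/144 + 13/246·9 = 1/3 ✓
b·Ac: 13/246·41/13 = 1/6 ✓; 3 stages ⇒ order 3.

3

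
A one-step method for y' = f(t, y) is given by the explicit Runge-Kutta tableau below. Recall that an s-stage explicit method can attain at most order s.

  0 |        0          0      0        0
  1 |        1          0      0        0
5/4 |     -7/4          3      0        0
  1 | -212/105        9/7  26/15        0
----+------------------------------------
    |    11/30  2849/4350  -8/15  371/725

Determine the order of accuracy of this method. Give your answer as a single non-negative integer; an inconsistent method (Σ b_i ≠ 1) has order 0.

3

b = (11/30, 2849/4350, -8/15, 371/725)
c = (0, 1, 5/4, 1)
Ac = (0, 0, 3, 145/42)
Σ b_i: 11/30·1 + 2849/4350·1 + (-8/15)·1 + 371/725·1 = 1 ✓
b·c: 2849/4350·1 + (-8/15)·5/4 + 371/725·1 = 1/2 ✓
b·c²: 2849/4350·1 + (-8/15)·25/16 + 371/725·1 = 1/3 ✓
b·Ac: (-8/15)·3 + 371/725·145/42 = 1/6 ✓
b·c³: 2849/4350·1 + (-8/15)·125/64 + 371/725·1 = 1/8 ≠ 1/4 ⇒ order 3.
b·(c∘Ac): (-8/15)·15/4 + 371/725·145/42 = -7/30 ≠ 1/8
b·Ac²: (-8/15)·3 + 371/725·671/168 = 7723/17400 ≠ 1/12
b·A²c: 371/725·26/5 = 9646/3625 ≠ 1/24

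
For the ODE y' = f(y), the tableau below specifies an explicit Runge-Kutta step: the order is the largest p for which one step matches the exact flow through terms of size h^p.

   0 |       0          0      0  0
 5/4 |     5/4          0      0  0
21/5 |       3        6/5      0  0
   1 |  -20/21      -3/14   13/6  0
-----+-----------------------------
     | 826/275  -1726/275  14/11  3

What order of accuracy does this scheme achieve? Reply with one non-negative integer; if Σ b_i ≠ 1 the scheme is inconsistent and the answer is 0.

b = (826/275, -1726/275, 14/11, 3)
c = (0, 5/4, 21/5, 1)
Ac = (0, 0, 3/2, 2473/280)
Σ b_i: 826/275·1 + (-1726/275)·1 + 14/11·1 + 3·1 = 1 ✓
b·c: (-1726/275)·5/4 + 14/11·21/5 + 3·1 = 1/2 ✓
b·c²: (-1726/275)·25/16 + 14/11·441/25 + 3·1 = 34417/2200 ≠ 1/3 ⇒ order 2.
b·Ac: 14/11·3/2 + 3·2473/280 = 87489/3080 ≠ 1/6

2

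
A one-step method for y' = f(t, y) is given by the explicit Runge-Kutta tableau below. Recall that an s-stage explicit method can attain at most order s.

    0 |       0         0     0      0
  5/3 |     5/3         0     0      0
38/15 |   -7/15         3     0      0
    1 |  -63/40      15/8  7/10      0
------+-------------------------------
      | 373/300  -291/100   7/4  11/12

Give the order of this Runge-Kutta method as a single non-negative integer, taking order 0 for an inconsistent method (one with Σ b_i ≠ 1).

2

b = (373/300, -291/100, 7/4, 11/12)
c = (0, 5/3, 38/15, 1)
Ac = (0, 0, 5, 2939/600)
Σ b_i: 373/300·1 + (-291/100)·1 + 7/4·1 + 11/12·1 = 1 ✓
b·c: (-291/100)·5/3 + 7/4·38/15 + 11/12·1 = 1/2 ✓
b·c²: (-291/100)·25/9 + 7/4·1444/225 + 11/12·1 = 1829/450 ≠ 1/3 ⇒ order 2.
b·Ac: 7/4·5 + 11/12·2939/600 = 95329/7200 ≠ 1/6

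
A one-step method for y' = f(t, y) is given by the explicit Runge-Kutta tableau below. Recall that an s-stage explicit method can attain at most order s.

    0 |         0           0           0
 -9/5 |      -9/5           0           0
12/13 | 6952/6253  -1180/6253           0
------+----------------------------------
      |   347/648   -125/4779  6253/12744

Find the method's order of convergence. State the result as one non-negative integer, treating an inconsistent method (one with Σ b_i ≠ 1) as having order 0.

3

b = (347/648, -125/4779, 6253/12744)
c = (0, -9/5, 12/13)
Ac = (0, 0, 2124/6253)
Σ b_i: 347/648·1 + (-125/4779)·1 + 6253/12744·1 = 1 ✓
b·c: (-125/4779)·(-9/5) + 6253/12744·12/13 = 1/2 ✓
b·c²: (-125/4779)·81/25 + 6253/12744·144/169 = 1/3 ✓
b·Ac: 6253/12744·2124/6253 = 1/6 ✓; 3 stages ⇒ order 3.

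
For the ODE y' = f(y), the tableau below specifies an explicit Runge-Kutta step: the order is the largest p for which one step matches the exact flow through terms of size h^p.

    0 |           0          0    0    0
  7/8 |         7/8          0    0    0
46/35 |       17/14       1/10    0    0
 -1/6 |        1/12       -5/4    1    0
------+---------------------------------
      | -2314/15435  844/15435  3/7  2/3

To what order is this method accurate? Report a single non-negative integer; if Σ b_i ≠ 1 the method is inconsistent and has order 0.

b = (-2314/15435, 844/15435, 3/7, 2/3)
c = (0, 7/8, 46/35, -1/6)
Ac = (0, 0, 7/80, 247/1120)
Σ b_i: (-2314/15435)·1 + 844/15435·1 + 3/7·1 + 2/3·1 = 1 ✓
b·c: 844/15435·7/8 + 3/7·46/35 + 2/3·(-1/6) = 1/2 ✓
b·c²: 844/15435·49/64 + 3/7·2116/1225 + 2/3·1/36 = 2966021/3704400 ≠ 1/3 ⇒ order 2.
b·Ac: 3/7·7/80 + 2/3·247/1120 = 31/168 ≠ 1/6

2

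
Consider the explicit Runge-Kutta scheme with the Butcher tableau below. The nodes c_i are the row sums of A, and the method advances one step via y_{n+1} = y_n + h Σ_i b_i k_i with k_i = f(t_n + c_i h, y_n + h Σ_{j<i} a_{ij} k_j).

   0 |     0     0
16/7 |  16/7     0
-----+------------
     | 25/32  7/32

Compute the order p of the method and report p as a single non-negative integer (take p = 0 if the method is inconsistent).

b = (25/32, 7/32)
c = (0, 16/7)
Σ b_i: 25/32·1 + 7/32·1 = 1 ✓
b·c: 7/32·16/7 = 1/2 ✓; 2 stages ⇒ order 2.

2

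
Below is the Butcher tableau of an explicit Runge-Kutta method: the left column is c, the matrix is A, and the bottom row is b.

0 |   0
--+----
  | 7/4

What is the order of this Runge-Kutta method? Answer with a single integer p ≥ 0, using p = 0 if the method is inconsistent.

0

b = (7/4)
c = (0)
Σ b_i: 7/4·1 = 7/4 ≠ 1 ⇒ order 0.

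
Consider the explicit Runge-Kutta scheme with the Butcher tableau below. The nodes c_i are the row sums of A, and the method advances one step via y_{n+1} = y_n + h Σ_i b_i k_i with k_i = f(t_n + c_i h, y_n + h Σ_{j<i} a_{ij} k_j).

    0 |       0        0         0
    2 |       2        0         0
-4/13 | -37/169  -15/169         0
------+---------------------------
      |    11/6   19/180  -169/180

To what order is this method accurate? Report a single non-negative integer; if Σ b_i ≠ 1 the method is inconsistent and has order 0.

b = (11/6, 19/180, -169/180)
c = (0, 2, -4/13)
Ac = (0, 0, -30/169)
Σ b_i: 11/6·1 + 19/180·1 + (-169/180)·1 = 1 ✓
b·c: 19/180·2 + (-169/180)·(-4/13) = 1/2 ✓
b·c²: 19/180·4 + (-169/180)·16/169 = 1/3 ✓
b·Ac: (-169/180)·(-30/169) = 1/6 ✓; 3 stages ⇒ order 3.

3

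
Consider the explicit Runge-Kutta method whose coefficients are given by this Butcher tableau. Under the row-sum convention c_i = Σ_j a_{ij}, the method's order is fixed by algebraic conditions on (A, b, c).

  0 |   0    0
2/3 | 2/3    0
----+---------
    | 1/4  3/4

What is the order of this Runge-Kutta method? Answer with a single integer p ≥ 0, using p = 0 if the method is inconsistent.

b = (1/4, 3/4)
c = (0, 2/3)
Σ b_i: 1/4·1 + 3/4·1 = 1 ✓
b·c: 3/4·2/3 = 1/2 ✓; 2 stages ⇒ order 2.

2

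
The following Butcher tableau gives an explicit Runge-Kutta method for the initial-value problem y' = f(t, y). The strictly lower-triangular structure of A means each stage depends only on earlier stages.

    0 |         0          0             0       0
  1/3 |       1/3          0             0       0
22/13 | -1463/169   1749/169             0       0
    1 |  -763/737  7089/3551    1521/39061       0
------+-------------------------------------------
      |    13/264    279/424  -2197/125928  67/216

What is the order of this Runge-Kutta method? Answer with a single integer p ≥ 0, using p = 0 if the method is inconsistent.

b = (13/264, 279/424, -2197/125928, 67/216)
c = (0, 1/3, 22/13, 1)
Ac = (0, 0, 583/169, 49/67)
Σ b_i: 13/264·1 + 279/424·1 + (-2197/125928)·1 + 67/216·1 = 1 ✓
b·c: 279/424·1/3 + (-2197/125928)·22/13 + 67/216·1 = 1/2 ✓
b·c²: 279/424·1/9 + (-2197/125928)·484/169 + 67/216·1 = 1/3 ✓
b·Ac: (-2197/125928)·583/169 + 67/216·49/67 = 1/6 ✓
b·c³: 279/424·1/27 + (-2197/125928)·10648/2197 + 67/216·1 = 1/4 ✓
b·(c∘Ac): (-2197/125928)·12826/2197 + 67/216·49/67 = 1/8 ✓
b·Ac²: (-2197/125928)·583/507 + 67/216·1/3 = 1/12 ✓
b·A²c: 67/216·9/67 = 1/24 ✓; 4 stages ⇒ order 4.

4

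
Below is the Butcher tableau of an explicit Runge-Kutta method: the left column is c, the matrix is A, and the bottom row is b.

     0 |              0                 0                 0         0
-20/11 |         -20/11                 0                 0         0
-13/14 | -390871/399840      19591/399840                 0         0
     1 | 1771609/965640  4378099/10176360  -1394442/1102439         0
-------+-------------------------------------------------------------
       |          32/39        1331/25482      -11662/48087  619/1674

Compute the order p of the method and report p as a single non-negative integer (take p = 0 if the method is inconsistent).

4

b = (32/39, 1331/25482, -11662/48087, 619/1674)
c = (0, -20/11, -13/14, 1)
Ac = (0, 0, -1781/19992, 1457/3714)
Σ b_i: 32/39·1 + 1331/25482·1 + (-11662/48087)·1 + 619/1674·1 = 1 ✓
b·c: 1331/25482·(-20/11) + (-11662/48087)·(-13/14) + 619/1674·1 = 1/2 ✓
b·c²: 1331/25482·400/121 + (-11662/48087)·169/196 + 619/1674·1 = 1/3 ✓
b·Ac: (-11662/48087)·(-1781/19992) + 619/1674·1457/3714 = 1/6 ✓
b·c³: 1331/25482·(-8000/1331) + (-11662/48087)·(-2197/2744) + 619/1674·1 = 1/4 ✓
b·(c∘Ac): (-11662/48087)·23153/279888 + 619/1674·1457/3714 = 1/8 ✓
b·Ac²: (-11662/48087)·8905/54978 + 619/1674·13547/40854 = 1/12 ✓
b·A²c: 619/1674·279/2476 = 1/24 ✓; 4 stages ⇒ order 4.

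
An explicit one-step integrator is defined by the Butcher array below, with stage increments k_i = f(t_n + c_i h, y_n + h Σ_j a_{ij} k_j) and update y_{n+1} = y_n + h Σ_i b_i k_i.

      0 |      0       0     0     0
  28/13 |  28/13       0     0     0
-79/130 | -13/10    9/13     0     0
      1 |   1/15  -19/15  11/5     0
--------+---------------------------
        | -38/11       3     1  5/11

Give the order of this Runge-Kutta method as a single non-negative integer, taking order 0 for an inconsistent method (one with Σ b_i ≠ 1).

b = (-38/11, 3, 1, 5/11)
c = (0, 28/13, -79/130, 1)
Ac = (0, 0, 252/169, -7927/1950)
Σ b_i: (-38/11)·1 + 3·1 + 1·1 + 5/11·1 = 1 ✓
b·c: 3·28/13 + 1·(-79/130) + 5/11·1 = 9021/1430 ≠ 1/2 ⇒ order 1.

1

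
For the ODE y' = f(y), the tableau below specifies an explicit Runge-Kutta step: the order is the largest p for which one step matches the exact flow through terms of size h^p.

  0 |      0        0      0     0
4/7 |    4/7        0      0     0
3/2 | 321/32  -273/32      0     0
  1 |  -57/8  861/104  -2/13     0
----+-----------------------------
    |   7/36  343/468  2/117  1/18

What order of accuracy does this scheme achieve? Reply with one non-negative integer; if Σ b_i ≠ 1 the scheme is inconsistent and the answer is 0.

b = (7/36, 343/468, 2/117, 1/18)
c = (0, 4/7, 3/2, 1)
Ac = (0, 0, -39/8, 9/2)
Σ b_i: 7/36·1 + 343/468·1 + 2/117·1 + 1/18·1 = 1 ✓
b·c: 343/468·4/7 + 2/117·3/2 + 1/18·1 = 1/2 ✓
b·c²: 343/468·16/49 + 2/117·9/4 + 1/18·1 = 1/3 ✓
b·Ac: 2/117·(-39/8) + 1/18·9/2 = 1/6 ✓
b·c³: 343/468·64/343 + 2/117·27/8 + 1/18·1 = 1/4 ✓
b·(c∘Ac): 2/117·(-117/16) + 1/18·9/2 = 1/8 ✓
b·Ac²: 2/117·(-39/14) + 1/18·33/14 = 1/12 ✓
b·A²c: 1/18·3/4 = 1/24 ✓; 4 stages ⇒ order 4.

4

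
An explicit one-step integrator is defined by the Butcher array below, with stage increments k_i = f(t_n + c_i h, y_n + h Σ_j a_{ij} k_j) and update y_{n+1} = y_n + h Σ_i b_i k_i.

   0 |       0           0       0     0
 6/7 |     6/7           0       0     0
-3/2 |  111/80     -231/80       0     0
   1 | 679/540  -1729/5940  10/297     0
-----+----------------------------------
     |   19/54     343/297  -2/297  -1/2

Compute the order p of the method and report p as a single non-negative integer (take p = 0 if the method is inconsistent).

4

b = (19/54, 343/297, -2/297, -1/2)
c = (0, 6/7, -3/2, 1)
Ac = (0, 0, -99/40, -3/10)
Σ b_i: 19/54·1 + 343/297·1 + (-2/297)·1 + (-1/2)·1 = 1 ✓
b·c: 343/297·6/7 + (-2/297)·(-3/2) + (-1/2)·1 = 1/2 ✓
b·c²: 343/297·36/49 + (-2/297)·9/4 + (-1/2)·1 = 1/3 ✓
b·Ac: (-2/297)·(-99/40) + (-1/2)·(-3/10) = 1/6 ✓
b·c³: 343/297·216/343 + (-2/297)·(-27/8) + (-1/2)·1 = 1/4 ✓
b·(c∘Ac): (-2/297)·297/80 + (-1/2)·(-3/10) = 1/8 ✓
b·Ac²: (-2/297)·(-297/140) + (-1/2)·(-29/210) = 1/12 ✓
b·A²c: (-1/2)·(-1/12) = 1/24 ✓; 4 stages ⇒ order 4.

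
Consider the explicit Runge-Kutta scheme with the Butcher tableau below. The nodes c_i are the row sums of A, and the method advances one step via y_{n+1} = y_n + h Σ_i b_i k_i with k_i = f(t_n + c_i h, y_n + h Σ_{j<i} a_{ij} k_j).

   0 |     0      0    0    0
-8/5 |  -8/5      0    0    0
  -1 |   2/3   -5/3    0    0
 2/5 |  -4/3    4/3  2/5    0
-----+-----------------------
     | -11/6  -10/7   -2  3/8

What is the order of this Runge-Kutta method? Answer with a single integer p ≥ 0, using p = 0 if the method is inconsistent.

0

b = (-11/6, -10/7, -2, 3/8)
c = (0, -8/5, -1, 2/5)
Ac = (0, 0, 8/3, -38/15)
Σ b_i: (-11/6)·1 + (-10/7)·1 + (-2)·1 + 3/8·1 = -821/168 ≠ 1 ⇒ order 0.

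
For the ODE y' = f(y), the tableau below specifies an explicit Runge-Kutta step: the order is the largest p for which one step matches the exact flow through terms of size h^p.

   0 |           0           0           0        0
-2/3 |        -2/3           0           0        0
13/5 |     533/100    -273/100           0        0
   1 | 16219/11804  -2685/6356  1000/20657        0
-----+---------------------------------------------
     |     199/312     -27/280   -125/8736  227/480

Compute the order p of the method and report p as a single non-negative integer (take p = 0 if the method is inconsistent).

4

b = (199/312, -27/280, -125/8736, 227/480)
c = (0, -2/3, 13/5, 1)
Ac = (0, 0, 91/50, 185/454)
Σ b_i: 199/312·1 + (-27/280)·1 + (-125/8736)·1 + 227/480·1 = 1 ✓
b·c: (-27/280)·(-2/3) + (-125/8736)·13/5 + 227/480·1 = 1/2 ✓
b·c²: (-27/280)·4/9 + (-125/8736)·169/25 + 227/480·1 = 1/3 ✓
b·Ac: (-125/8736)·91/50 + 227/480·185/454 = 1/6 ✓
b·c³: (-27/280)·(-8/27) + (-125/8736)·2197/125 + 227/480·1 = 1/4 ✓
b·(c∘Ac): (-125/8736)·1183/250 + 227/480·185/454 = 1/8 ✓
b·Ac²: (-125/8736)·(-91/75) + 227/480·95/681 = 1/12 ✓
b·A²c: 227/480·20/227 = 1/24 ✓; 4 stages ⇒ order 4.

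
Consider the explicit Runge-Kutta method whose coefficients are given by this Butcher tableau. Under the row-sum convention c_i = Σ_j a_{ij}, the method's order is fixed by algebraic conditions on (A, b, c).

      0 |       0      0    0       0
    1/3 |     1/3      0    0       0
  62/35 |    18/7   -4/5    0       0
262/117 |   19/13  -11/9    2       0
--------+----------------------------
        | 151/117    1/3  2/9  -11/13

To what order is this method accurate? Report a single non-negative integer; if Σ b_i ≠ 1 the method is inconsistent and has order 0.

b = (151/117, 1/3, 2/9, -11/13)
c = (0, 1/3, 62/35, 262/117)
Ac = (0, 0, -4/15, 2963/945)
Σ b_i: 151/117·1 + 1/3·1 + 2/9·1 + (-11/13)·1 = 1 ✓
b·c: 1/3·1/3 + 2/9·62/35 + (-11/13)·262/117 = -73999/53235 ≠ 1/2 ⇒ order 1.

1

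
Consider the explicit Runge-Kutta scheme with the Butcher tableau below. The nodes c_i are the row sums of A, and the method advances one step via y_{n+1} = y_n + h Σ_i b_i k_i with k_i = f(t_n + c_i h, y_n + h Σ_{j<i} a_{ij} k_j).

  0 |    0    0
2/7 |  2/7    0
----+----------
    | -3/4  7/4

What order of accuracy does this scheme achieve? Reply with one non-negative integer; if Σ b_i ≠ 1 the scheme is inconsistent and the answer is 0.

b = (-3/4, 7/4)
c = (0, 2/7)
Σ b_i: (-3/4)·1 + 7/4·1 = 1 ✓
b·c: 7/4·2/7 = 1/2 ✓; 2 stages ⇒ order 2.

2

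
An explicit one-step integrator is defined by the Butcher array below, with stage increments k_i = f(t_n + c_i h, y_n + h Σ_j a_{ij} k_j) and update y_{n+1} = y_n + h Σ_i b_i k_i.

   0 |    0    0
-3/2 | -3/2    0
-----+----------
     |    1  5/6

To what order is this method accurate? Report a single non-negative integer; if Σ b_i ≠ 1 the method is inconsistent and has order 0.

b = (1, 5/6)
c = (0, -3/2)
Σ b_i: 1·1 + 5/6·1 = 11/6 ≠ 1 ⇒ order 0.

0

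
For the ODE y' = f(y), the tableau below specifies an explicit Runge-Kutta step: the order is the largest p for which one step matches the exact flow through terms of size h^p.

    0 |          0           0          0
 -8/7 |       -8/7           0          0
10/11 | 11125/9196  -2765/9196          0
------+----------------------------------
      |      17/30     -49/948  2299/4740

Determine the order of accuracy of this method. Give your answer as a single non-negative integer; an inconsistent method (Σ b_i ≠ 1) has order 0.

3

b = (17/30, -49/948, 2299/4740)
c = (0, -8/7, 10/11)
Ac = (0, 0, 790/2299)
Σ b_i: 17/30·1 + (-49/948)·1 + 2299/4740·1 = 1 ✓
b·c: (-49/948)·(-8/7) + 2299/4740·10/11 = 1/2 ✓
b·c²: (-49/948)·64/49 + 2299/4740·100/121 = 1/3 ✓
b·Ac: 2299/4740·790/2299 = 1/6 ✓; 3 stages ⇒ order 3.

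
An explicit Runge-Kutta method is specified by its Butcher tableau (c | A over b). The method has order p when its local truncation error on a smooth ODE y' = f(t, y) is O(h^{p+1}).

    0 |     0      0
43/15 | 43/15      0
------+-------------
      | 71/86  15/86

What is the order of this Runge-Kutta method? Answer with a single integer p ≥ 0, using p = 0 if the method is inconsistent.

b = (71/86, 15/86)
c = (0, 43/15)
Σ b_i: 71/86·1 + 15/86·1 = 1 ✓
b·c: 15/86·43/15 = 1/2 ✓; 2 stages ⇒ order 2.

2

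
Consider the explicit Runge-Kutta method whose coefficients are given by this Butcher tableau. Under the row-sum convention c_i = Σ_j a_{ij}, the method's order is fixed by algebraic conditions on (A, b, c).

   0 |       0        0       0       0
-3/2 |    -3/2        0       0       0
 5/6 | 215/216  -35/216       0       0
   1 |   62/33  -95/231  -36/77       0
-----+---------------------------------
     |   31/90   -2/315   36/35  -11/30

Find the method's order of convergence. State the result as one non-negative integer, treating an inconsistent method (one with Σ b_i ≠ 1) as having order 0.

4

b = (31/90, -2/315, 36/35, -11/30)
c = (0, -3/2, 5/6, 1)
Ac = (0, 0, 35/144, 5/22)
Σ b_i: 31/90·1 + (-2/315)·1 + 36/35·1 + (-11/30)·1 = 1 ✓
b·c: (-2/315)·(-3/2) + 36/35·5/6 + (-11/30)·1 = 1/2 ✓
b·c²: (-2/315)·9/4 + 36/35·25/36 + (-11/30)·1 = 1/3 ✓
b·Ac: 36/35·35/144 + (-11/30)·5/22 = 1/6 ✓
b·c³: (-2/315)·(-27/8) + 36/35·125/216 + (-11/30)·1 = 1/4 ✓
b·(c∘Ac): 36/35·175/864 + (-11/30)·5/22 = 1/8 ✓
b·Ac²: 36/35·(-35/96) + (-11/30)·(-5/4) = 1/12 ✓
b·A²c: (-11/30)·(-5/44) = 1/24 ✓; 4 stages ⇒ order 4.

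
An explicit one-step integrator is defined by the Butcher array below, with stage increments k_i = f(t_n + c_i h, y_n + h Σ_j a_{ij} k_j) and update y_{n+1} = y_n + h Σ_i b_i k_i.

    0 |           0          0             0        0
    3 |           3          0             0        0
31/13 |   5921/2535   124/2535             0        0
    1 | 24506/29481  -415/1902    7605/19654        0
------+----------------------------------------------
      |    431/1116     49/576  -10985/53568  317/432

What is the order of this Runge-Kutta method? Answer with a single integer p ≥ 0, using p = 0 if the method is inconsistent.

4

b = (431/1116, 49/576, -10985/53568, 317/432)
c = (0, 3, 31/13, 1)
Ac = (0, 0, 124/845, 85/317)
Σ b_i: 431/1116·1 + 49/576·1 + (-10985/53568)·1 + 317/432·1 = 1 ✓
b·c: 49/576·3 + (-10985/53568)·31/13 + 317/432·1 = 1/2 ✓
b·c²: 49/576·9 + (-10985/53568)·961/169 + 317/432·1 = 1/3 ✓
b·Ac: (-10985/53568)·124/845 + 317/432·85/317 = 1/6 ✓
b·c³: 49/576·27 + (-10985/53568)·29791/2197 + 317/432·1 = 1/4 ✓
b·(c∘Ac): (-10985/53568)·3844/10985 + 317/432·85/317 = 1/8 ✓
b·Ac²: (-10985/53568)·372/845 + 317/432·75/317 = 1/12 ✓
b·A²c: 317/432·18/317 = 1/24 ✓; 4 stages ⇒ order 4.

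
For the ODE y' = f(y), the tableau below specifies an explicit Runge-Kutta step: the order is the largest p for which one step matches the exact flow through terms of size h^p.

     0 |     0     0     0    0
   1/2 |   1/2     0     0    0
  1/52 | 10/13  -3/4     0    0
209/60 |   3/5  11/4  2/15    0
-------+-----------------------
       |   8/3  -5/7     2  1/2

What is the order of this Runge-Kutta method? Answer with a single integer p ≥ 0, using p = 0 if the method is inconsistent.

b = (8/3, -5/7, 2, 1/2)
c = (0, 1/2, 1/52, 209/60)
Ac = (0, 0, -3/8, 2149/1560)
Σ b_i: 8/3·1 + (-5/7)·1 + 2·1 + 1/2·1 = 187/42 ≠ 1 ⇒ order 0.

0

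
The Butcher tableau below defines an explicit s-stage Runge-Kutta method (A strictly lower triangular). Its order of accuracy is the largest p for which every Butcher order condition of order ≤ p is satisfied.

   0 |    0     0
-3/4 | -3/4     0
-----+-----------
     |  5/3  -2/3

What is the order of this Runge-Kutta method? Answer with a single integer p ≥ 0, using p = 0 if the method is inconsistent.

b = (5/3, -2/3)
c = (0, -3/4)
Σ b_i: 5/3·1 + (-2/3)·1 = 1 ✓
b·c: (-2/3)·(-3/4) = 1/2 ✓; 2 stages ⇒ order 2.

2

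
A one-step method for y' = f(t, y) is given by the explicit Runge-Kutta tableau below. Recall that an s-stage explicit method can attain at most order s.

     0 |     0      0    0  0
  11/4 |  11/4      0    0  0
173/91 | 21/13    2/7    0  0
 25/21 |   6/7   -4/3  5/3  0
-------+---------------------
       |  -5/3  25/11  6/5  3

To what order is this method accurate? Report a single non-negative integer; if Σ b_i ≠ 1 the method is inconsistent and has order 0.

0

b = (-5/3, 25/11, 6/5, 3)
c = (0, 11/4, 173/91, 25/21)
Ac = (0, 0, 11/14, -136/273)
Σ b_i: (-5/3)·1 + 25/11·1 + 6/5·1 + 3·1 = 793/165 ≠ 1 ⇒ order 0.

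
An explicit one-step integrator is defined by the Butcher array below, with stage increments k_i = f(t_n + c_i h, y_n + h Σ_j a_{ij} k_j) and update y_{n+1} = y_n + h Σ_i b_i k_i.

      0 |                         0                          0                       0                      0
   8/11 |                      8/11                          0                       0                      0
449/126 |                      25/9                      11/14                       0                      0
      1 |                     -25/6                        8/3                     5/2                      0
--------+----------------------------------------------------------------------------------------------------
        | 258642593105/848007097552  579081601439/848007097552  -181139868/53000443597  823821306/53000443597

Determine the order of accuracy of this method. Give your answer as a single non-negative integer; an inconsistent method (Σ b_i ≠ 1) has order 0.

b = (258642593105/848007097552, 579081601439/848007097552, -181139868/53000443597, 823821306/53000443597)
c = (0, 8/11, 449/126, 1)
Ac = (0, 0, 4/7, 30071/2772)
Σ b_i: 258642593105/848007097552·1 + 579081601439/848007097552·1 + (-181139868/53000443597)·1 + 823821306/53000443597·1 = 1 ✓
b·c: 579081601439/848007097552·8/11 + (-181139868/53000443597)·449/126 + 823821306/53000443597·1 = 1/2 ✓
b·c²: 579081601439/848007097552·64/121 + (-181139868/53000443597)·201601/15876 + 823821306/53000443597·1 = 1/3 ✓
b·Ac: (-181139868/53000443597)·4/7 + 823821306/53000443597·30071/2772 = 1/6 ✓
b·c³: 579081601439/848007097552·512/1331 + (-181139868/53000443597)·90518849/2000376 + 823821306/53000443597·1 = 27232399434181/220375844476326 ≠ 1/4 ⇒ order 3.
b·(c∘Ac): (-181139868/53000443597)·898/441 + 823821306/53000443597·30071/2772 = 51408384349/318002661582 ≠ 1/8
b·Ac²: (-181139868/53000443597)·32/77 + 823821306/53000443597·127387613/3841992 = 226526858776111/440751688952652 ≠ 1/12
b·A²c: 823821306/53000443597·10/7 = 1176887580/53000443597 ≠ 1/24

3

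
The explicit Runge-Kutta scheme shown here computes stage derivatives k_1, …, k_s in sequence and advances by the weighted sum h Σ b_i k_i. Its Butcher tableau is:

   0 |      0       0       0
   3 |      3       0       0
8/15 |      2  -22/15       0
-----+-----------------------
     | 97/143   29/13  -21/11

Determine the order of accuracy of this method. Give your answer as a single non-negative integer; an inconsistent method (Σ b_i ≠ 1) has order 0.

1

b = (97/143, 29/13, -21/11)
c = (0, 3, 8/15)
Ac = (0, 0, -22/5)
Σ b_i: 97/143·1 + 29/13·1 + (-21/11)·1 = 1 ✓
b·c: 29/13·3 + (-21/11)·8/15 = 4057/715 ≠ 1/2 ⇒ order 1.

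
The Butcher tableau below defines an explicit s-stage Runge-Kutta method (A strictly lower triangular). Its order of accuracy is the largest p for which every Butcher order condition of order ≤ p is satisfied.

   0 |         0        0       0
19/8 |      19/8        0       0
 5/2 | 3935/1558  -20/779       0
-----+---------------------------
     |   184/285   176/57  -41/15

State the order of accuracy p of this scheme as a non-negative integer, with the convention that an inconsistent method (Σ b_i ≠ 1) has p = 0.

3

b = (184/285, 176/57, -41/15)
c = (0, 19/8, 5/2)
Ac = (0, 0, -5/82)
Σ b_i: 184/285·1 + 176/57·1 + (-41/15)·1 = 1 ✓
b·c: 176/57·19/8 + (-41/15)·5/2 = 1/2 ✓
b·c²: 176/57·361/64 + (-41/15)·25/4 = 1/3 ✓
b·Ac: (-41/15)·(-5/82) = 1/6 ✓; 3 stages ⇒ order 3.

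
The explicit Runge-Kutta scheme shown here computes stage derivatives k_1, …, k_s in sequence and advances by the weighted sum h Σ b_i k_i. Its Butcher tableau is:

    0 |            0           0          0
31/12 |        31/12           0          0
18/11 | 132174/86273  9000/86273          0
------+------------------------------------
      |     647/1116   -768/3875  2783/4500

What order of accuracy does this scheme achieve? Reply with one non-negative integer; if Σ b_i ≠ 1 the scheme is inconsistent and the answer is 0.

b = (647/1116, -768/3875, 2783/4500)
c = (0, 31/12, 18/11)
Ac = (0, 0, 750/2783)
Σ b_i: 647/1116·1 + (-768/3875)·1 + 2783/4500·1 = 1 ✓
b·c: (-768/3875)·31/12 + 2783/4500·18/11 = 1/2 ✓
b·c²: (-768/3875)·961/144 + 2783/4500·324/121 = 1/3 ✓
b·Ac: 2783/4500·750/2783 = 1/6 ✓; 3 stages ⇒ order 3.

3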